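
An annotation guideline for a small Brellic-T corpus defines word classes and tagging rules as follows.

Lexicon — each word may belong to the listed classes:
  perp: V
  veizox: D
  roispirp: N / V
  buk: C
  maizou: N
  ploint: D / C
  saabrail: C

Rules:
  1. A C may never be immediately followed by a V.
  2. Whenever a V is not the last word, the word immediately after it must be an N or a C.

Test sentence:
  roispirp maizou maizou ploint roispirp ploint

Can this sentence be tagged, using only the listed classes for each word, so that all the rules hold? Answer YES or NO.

YES

Candidates per position — 1:roispirp {N,V}; 2:maizou {N}; 3:maizou {N}; 4:ploint {D,C}; 5:roispirp {N,V}; 6:ploint {D,C}.
One satisfying assignment: V N N D N C.
Checking: rule 1 holds; rule 2 holds.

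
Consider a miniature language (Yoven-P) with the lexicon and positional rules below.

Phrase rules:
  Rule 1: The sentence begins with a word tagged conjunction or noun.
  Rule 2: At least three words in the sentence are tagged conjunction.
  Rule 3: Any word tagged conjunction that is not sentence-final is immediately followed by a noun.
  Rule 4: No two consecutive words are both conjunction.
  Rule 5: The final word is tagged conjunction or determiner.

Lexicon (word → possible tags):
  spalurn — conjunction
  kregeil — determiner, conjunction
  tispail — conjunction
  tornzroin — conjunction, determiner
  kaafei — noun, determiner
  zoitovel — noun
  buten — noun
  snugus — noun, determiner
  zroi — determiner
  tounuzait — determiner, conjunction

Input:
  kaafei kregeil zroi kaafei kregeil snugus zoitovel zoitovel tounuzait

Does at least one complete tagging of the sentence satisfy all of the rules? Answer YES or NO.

Candidates per position — 1:kaafei {noun,determiner}; 2:kregeil {determiner,conjunction}; 3:zroi {determiner}; 4:kaafei {noun,determiner}; 5:kregeil {determiner,conjunction}; 6:snugus {noun,determiner}; 7:zoitovel {noun}; 8:zoitovel {noun}; 9:tounuzait {determiner,conjunction}.
Every candidate sequence violates at least one rule; no consistent tagging exists.

NO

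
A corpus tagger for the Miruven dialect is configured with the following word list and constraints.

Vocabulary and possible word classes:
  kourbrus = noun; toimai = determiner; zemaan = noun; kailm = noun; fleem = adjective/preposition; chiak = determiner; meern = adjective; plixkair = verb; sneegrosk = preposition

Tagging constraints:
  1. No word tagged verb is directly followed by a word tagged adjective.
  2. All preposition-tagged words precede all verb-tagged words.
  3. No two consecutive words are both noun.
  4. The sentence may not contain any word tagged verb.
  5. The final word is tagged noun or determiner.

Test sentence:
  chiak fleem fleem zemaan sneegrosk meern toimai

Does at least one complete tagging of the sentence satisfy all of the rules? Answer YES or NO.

Candidates per position — 1:chiak {determiner}; 2:fleem {adjective,preposition}; 3:fleem {adjective,preposition}; 4:zemaan {noun}; 5:sneegrosk {preposition}; 6:meern {adjective}; 7:toimai {determiner}.
One satisfying assignment: determiner preposition preposition noun preposition adjective determiner.
Checking: rule 1 holds; rule 2 holds; rule 3 holds; rule 4 holds; rule 5 holds.

YES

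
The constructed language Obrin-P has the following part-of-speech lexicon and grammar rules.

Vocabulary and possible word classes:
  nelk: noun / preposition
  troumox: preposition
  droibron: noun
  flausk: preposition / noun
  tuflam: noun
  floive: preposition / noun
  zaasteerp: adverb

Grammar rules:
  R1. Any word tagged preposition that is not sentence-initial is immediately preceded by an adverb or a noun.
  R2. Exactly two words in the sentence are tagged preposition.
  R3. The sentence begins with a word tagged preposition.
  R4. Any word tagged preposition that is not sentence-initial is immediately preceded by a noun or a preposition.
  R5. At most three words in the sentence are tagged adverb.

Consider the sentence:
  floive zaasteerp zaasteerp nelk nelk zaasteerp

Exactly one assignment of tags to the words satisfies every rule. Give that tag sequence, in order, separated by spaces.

Candidates per position — 1:floive {preposition,noun}; 2:zaasteerp {adverb}; 3:zaasteerp {adverb}; 4:nelk {noun,preposition}; 5:nelk {noun,preposition}; 6:zaasteerp {adverb}.
Position 1: tagging it noun would leave rule 3 unsatisfiable, so it must be preposition.
Position 4: tagging it preposition would leave rule 4 unsatisfiable, so it must be noun.
Position 5: tagging it noun would leave rule 2 unsatisfiable, so it must be preposition.
So the tagging must be: preposition adverb adverb noun preposition adverb.
Verifying each rule — rule 1 ✓; rule 2 ✓; rule 3 ✓; rule 4 ✓; rule 5 ✓.

preposition adverb adverb noun preposition adverb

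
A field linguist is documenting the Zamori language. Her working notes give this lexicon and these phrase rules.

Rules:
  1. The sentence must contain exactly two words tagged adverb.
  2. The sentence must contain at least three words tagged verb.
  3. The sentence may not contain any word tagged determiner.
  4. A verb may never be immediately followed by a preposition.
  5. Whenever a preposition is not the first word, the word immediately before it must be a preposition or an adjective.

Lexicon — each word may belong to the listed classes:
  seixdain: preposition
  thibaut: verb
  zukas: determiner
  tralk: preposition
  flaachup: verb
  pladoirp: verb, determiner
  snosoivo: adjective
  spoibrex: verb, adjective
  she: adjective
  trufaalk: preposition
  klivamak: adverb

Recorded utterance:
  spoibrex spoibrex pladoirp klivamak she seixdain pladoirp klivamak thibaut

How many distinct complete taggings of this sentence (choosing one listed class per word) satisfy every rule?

Candidates per position — 1:spoibrex {verb,adjective}; 2:spoibrex {verb,adjective}; 3:pladoirp {verb,determiner}; 4:klivamak {adverb}; 5:she {adjective}; 6:seixdain {preposition}; 7:pladoirp {verb,determiner}; 8:klivamak {adverb}; 9:thibaut {verb}.
There are 16 candidate sequences in total.
The sequences that satisfy every rule: verb verb verb adverb adjective preposition verb adverb verb; verb adjective verb adverb adjective preposition verb adverb verb; adjective verb verb adverb adjective preposition verb adverb verb; adjective adjective verb adverb adjective preposition verb adverb verb.
Count = 4.

4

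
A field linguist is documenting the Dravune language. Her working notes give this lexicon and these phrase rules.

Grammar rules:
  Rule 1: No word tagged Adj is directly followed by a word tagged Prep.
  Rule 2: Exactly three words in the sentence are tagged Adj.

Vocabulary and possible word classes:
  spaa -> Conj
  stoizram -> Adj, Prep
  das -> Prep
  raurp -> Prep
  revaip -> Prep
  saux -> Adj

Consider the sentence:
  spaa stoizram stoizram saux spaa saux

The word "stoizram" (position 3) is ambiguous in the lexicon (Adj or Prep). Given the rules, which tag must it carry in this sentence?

Candidates per position — 1:spaa {Conj}; 2:stoizram {Adj,Prep}; 3:stoizram {Adj,Prep}; 4:saux {Adj}; 5:spaa {Conj}; 6:saux {Adj}.
Position 3: the remaining choice is settled jointly with positions 2 — only Adj at position 3 is part of a tagging that satisfies every rule.
So the tagging must be: Conj Prep Adj Adj Conj Adj.
Checking: rule 1 satisfied; rule 2 satisfied.

Adj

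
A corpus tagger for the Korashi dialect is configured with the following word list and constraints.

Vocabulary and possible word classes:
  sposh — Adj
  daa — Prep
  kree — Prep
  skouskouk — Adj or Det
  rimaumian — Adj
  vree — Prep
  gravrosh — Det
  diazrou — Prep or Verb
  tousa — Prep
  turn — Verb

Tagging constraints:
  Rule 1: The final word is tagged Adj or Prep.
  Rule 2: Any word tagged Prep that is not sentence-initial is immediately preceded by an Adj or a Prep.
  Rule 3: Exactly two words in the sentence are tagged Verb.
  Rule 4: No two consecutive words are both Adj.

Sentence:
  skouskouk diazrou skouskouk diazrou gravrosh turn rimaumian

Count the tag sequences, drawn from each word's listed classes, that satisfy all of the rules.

Candidates per position — 1:skouskouk {Adj,Det}; 2:diazrou {Prep,Verb}; 3:skouskouk {Adj,Det}; 4:diazrou {Prep,Verb}; 5:gravrosh {Det}; 6:turn {Verb}; 7:rimaumian {Adj}.
There are 16 candidate sequences in total.
The sequences that satisfy every rule: Adj Prep Adj Verb Det Verb Adj; Adj Prep Det Verb Det Verb Adj; Adj Verb Adj Prep Det Verb Adj; Det Verb Adj Prep Det Verb Adj.
Count = 4.

4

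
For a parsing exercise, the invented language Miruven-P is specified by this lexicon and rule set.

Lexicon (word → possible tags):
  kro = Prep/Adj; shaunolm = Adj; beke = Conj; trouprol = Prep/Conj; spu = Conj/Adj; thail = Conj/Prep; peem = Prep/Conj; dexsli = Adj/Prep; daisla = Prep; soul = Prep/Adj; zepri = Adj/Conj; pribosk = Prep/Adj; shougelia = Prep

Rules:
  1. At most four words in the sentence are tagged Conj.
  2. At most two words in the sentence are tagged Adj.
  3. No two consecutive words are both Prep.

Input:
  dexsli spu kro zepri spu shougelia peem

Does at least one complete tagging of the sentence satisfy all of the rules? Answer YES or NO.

YES

Candidates per position — 1:dexsli {Adj,Prep}; 2:spu {Conj,Adj}; 3:kro {Prep,Adj}; 4:zepri {Adj,Conj}; 5:spu {Conj,Adj}; 6:shougelia {Prep}; 7:peem {Prep,Conj}.
One satisfying assignment: Prep Conj Prep Conj Conj Prep Conj.
Check: rule 1 satisfied; rule 2 satisfied; rule 3 satisfied.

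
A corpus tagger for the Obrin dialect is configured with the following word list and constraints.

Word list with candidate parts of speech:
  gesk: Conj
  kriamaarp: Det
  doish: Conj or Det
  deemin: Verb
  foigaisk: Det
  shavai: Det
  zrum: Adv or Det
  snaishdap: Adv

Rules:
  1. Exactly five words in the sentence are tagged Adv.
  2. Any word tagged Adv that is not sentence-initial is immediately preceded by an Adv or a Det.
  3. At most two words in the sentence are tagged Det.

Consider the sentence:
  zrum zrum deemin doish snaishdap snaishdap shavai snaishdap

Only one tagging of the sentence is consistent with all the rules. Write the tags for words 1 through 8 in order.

Adv Adv Verb Det Adv Adv Det Adv

Candidates per position — 1:zrum {Adv,Det}; 2:zrum {Adv,Det}; 3:deemin {Verb}; 4:doish {Conj,Det}; 5:snaishdap {Adv}; 6:snaishdap {Adv}; 7:shavai {Det}; 8:snaishdap {Adv}.
Position 1: tagging it Det would leave rule 1 unsatisfiable, so it must be Adv.
Position 2: tagging it Det would leave rule 1 unsatisfiable, so it must be Adv.
Position 4: tagging it Conj would leave rule 2 unsatisfiable, so it must be Det.
That leaves exactly one tagging: Adv Adv Verb Det Adv Adv Det Adv.
Check: rule 1 satisfied; rule 2 satisfied; rule 3 satisfied.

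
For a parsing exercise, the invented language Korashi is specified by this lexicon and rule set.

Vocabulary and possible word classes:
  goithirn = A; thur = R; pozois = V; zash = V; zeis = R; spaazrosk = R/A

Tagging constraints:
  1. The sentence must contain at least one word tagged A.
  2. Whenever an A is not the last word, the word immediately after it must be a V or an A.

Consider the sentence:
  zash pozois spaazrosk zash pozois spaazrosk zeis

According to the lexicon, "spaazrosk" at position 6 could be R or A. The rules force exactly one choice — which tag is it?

Candidates per position — 1:zash {V}; 2:pozois {V}; 3:spaazrosk {R,A}; 4:zash {V}; 5:pozois {V}; 6:spaazrosk {R,A}; 7:zeis {R}.
Position 6: A is ruled out by rule 2; that leaves R.
Position 3: R is ruled out by rule 1; that leaves A.
So the tagging must be: V V A V V R R.
Check: rule 1 holds; rule 2 holds.

R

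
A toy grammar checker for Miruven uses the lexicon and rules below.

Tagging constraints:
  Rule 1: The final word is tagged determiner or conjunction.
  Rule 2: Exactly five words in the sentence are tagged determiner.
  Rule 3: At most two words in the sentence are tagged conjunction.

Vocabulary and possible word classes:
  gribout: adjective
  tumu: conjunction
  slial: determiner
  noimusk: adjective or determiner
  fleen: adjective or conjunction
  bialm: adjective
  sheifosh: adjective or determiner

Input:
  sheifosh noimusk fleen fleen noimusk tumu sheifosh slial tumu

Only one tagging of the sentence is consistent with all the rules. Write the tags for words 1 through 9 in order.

Candidates per position — 1:sheifosh {adjective,determiner}; 2:noimusk {adjective,determiner}; 3:fleen {adjective,conjunction}; 4:fleen {adjective,conjunction}; 5:noimusk {adjective,determiner}; 6:tumu {conjunction}; 7:sheifosh {adjective,determiner}; 8:slial {determiner}; 9:tumu {conjunction}.
At position 1, choosing adjective makes rule 2 impossible to satisfy; hence determiner.
At position 2, choosing adjective makes rule 2 impossible to satisfy; hence determiner.
At position 3, choosing conjunction makes rule 3 impossible to satisfy; hence adjective.
At position 4, choosing conjunction makes rule 3 impossible to satisfy; hence adjective.
At position 5, choosing adjective makes rule 2 impossible to satisfy; hence determiner.
At position 7, choosing adjective makes rule 2 impossible to satisfy; hence determiner.
So the tagging must be: determiner determiner adjective adjective determiner conjunction determiner determiner conjunction.
Verifying each rule — rule 1 ok; rule 2 ok; rule 3 ok.

determiner determiner adjective adjective determiner conjunction determiner determiner conjunction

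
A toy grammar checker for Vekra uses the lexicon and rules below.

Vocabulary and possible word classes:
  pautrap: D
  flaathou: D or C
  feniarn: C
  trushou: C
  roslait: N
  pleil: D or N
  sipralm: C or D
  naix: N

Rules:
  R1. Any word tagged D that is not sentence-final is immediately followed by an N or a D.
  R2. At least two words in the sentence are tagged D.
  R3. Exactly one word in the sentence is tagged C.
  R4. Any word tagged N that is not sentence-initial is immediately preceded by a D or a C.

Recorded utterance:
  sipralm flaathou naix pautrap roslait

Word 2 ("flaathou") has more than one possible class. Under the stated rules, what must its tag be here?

Candidates per position — 1:sipralm {C,D}; 2:flaathou {D,C}; 3:naix {N}; 4:pautrap {D}; 5:roslait {N}.
Position 2: the remaining choice is settled jointly with positions 1 — only D at position 2 is part of a tagging that satisfies every rule.
So the tagging must be: C D N D N.
Checking: rule 1 satisfied; rule 2 satisfied; rule 3 satisfied; rule 4 satisfied.

D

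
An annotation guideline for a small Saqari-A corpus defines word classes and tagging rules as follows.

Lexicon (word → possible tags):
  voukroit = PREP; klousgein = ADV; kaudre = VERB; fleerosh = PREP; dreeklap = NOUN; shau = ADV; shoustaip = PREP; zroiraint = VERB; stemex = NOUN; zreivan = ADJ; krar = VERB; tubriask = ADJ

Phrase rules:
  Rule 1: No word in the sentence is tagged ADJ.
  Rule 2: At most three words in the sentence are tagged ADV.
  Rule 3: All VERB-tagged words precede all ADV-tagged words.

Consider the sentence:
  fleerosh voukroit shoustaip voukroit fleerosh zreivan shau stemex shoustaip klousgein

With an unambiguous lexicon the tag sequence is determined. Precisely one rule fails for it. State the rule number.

1

Fixed tagging: PREP PREP PREP PREP PREP ADJ ADV NOUN PREP ADV.
Rule check: R1 violated, R2 holds, R3 holds.
Only rule 1 fails.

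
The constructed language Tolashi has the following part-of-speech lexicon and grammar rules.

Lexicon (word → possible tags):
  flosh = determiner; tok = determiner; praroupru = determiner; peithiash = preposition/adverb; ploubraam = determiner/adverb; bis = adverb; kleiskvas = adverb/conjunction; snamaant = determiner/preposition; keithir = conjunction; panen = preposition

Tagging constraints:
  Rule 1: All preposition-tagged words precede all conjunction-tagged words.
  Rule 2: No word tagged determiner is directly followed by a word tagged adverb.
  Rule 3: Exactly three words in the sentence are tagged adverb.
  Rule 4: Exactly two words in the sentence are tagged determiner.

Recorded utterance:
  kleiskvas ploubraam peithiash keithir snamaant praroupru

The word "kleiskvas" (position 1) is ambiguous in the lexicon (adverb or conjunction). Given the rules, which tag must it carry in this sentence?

Candidates per position — 1:kleiskvas {adverb,conjunction}; 2:ploubraam {determiner,adverb}; 3:peithiash {preposition,adverb}; 4:keithir {conjunction}; 5:snamaant {determiner,preposition}; 6:praroupru {determiner}.
At position 1, choosing conjunction makes rule 3 impossible to satisfy; hence adverb.
At position 2, choosing determiner makes rule 3 impossible to satisfy; hence adverb.
At position 3, choosing preposition makes rule 3 impossible to satisfy; hence adverb.
At position 5, choosing preposition makes rule 1 impossible to satisfy; hence determiner.
That leaves exactly one tagging: adverb adverb adverb conjunction determiner determiner.
Check: rule 1 holds; rule 2 holds; rule 3 holds; rule 4 holds.

adverb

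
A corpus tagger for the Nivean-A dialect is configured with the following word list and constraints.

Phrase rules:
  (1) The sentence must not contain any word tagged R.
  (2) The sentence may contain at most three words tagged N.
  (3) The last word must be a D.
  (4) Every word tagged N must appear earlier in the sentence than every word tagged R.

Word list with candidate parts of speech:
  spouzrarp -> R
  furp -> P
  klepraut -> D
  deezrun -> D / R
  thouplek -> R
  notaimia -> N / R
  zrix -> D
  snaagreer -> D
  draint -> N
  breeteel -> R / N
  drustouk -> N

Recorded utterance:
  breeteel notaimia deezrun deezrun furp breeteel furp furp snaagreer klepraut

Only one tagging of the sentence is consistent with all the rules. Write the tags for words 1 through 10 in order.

N N D D P N P P D D

Candidates per position — 1:breeteel {R,N}; 2:notaimia {N,R}; 3:deezrun {D,R}; 4:deezrun {D,R}; 5:furp {P}; 6:breeteel {R,N}; 7:furp {P}; 8:furp {P}; 9:snaagreer {D}; 10:klepraut {D}.
If word 1 were R, no tagging could satisfy rule 1; so word 1 is N.
If word 2 were R, no tagging could satisfy rule 1; so word 2 is N.
If word 3 were R, no tagging could satisfy rule 1; so word 3 is D.
If word 4 were R, no tagging could satisfy rule 1; so word 4 is D.
If word 6 were R, no tagging could satisfy rule 1; so word 6 is N.
So the tagging must be: N N D D P N P P D D.
Checking: rule 1 satisfied; rule 2 satisfied; rule 3 satisfied; rule 4 satisfied.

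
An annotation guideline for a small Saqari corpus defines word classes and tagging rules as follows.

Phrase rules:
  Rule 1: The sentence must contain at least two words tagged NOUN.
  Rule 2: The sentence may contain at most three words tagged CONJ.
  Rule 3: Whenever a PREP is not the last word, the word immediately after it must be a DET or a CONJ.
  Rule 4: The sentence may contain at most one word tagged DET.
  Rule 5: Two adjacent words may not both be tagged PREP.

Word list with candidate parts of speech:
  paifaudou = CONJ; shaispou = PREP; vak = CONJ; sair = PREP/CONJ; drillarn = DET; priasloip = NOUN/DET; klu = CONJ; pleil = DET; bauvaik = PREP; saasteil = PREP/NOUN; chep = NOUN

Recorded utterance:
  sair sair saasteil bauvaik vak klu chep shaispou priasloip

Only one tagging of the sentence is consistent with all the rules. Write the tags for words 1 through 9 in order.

Candidates per position — 1:sair {PREP,CONJ}; 2:sair {PREP,CONJ}; 3:saasteil {PREP,NOUN}; 4:bauvaik {PREP}; 5:vak {CONJ}; 6:klu {CONJ}; 7:chep {NOUN}; 8:shaispou {PREP}; 9:priasloip {NOUN,DET}.
If word 2 were PREP, no tagging could satisfy rule 3; so word 2 is CONJ.
If word 3 were PREP, no tagging could satisfy rule 3; so word 3 is NOUN.
If word 9 were NOUN, no tagging could satisfy rule 3; so word 9 is DET.
If word 1 were CONJ, no tagging could satisfy rule 2; so word 1 is PREP.
So the tagging must be: PREP CONJ NOUN PREP CONJ CONJ NOUN PREP DET.
Checking: rule 1 ✓; rule 2 ✓; rule 3 ✓; rule 4 ✓; rule 5 ✓.

PREP CONJ NOUN PREP CONJ CONJ NOUN PREP DET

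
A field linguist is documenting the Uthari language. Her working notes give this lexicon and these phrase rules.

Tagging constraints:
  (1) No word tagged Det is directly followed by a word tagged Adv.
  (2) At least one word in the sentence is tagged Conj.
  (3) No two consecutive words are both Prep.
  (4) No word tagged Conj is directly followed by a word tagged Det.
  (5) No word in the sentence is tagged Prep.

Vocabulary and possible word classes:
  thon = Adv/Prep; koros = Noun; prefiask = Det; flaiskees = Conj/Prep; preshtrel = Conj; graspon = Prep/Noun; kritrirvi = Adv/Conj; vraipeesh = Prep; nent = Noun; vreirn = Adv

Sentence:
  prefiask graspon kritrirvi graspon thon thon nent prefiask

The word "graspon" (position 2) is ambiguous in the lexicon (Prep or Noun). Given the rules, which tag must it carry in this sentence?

Candidates per position — 1:prefiask {Det}; 2:graspon {Prep,Noun}; 3:kritrirvi {Adv,Conj}; 4:graspon {Prep,Noun}; 5:thon {Adv,Prep}; 6:thon {Adv,Prep}; 7:nent {Noun}; 8:prefiask {Det}.
Position 2: tagging it Prep would leave rule 5 unsatisfiable, so it must be Noun.
Position 3: tagging it Adv would leave rule 2 unsatisfiable, so it must be Conj.
Position 4: tagging it Prep would leave rule 5 unsatisfiable, so it must be Noun.
Position 5: tagging it Prep would leave rule 5 unsatisfiable, so it must be Adv.
Position 6: tagging it Prep would leave rule 5 unsatisfiable, so it must be Adv.
The unique satisfying tagging is: Det Noun Conj Noun Adv Adv Noun Det.
Checking: rule 1 holds; rule 2 holds; rule 3 holds; rule 4 holds; rule 5 holds.

Noun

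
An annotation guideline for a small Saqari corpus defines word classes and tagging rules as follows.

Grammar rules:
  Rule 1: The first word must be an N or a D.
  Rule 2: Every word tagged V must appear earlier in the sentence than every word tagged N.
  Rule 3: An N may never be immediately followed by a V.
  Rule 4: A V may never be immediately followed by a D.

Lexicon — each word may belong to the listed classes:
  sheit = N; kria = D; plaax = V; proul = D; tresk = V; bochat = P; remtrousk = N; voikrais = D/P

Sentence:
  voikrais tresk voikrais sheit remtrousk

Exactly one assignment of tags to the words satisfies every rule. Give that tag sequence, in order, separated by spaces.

D V P N N

Candidates per position — 1:voikrais {D,P}; 2:tresk {V}; 3:voikrais {D,P}; 4:sheit {N}; 5:remtrousk {N}.
Position 1: P is ruled out by rule 1; that leaves D.
Position 3: D is ruled out by rule 4; that leaves P.
The unique satisfying tagging is: D V P N N.
Rule-by-rule: rule 1 satisfied; rule 2 satisfied; rule 3 satisfied; rule 4 satisfied.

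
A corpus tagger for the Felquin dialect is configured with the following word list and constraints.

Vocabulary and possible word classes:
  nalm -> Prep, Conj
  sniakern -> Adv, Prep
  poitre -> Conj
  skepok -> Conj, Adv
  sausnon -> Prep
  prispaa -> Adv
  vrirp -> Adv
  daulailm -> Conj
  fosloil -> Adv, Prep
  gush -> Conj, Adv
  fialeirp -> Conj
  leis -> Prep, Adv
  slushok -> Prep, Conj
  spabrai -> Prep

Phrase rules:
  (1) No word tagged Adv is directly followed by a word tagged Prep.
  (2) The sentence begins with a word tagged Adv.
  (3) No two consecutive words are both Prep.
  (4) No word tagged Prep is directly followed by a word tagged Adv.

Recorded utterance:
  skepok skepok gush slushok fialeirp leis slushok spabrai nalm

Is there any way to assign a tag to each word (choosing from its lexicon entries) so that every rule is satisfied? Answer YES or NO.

YES

Candidates per position — 1:skepok {Conj,Adv}; 2:skepok {Conj,Adv}; 3:gush {Conj,Adv}; 4:slushok {Prep,Conj}; 5:fialeirp {Conj}; 6:leis {Prep,Adv}; 7:slushok {Prep,Conj}; 8:spabrai {Prep}; 9:nalm {Prep,Conj}.
One satisfying assignment: Adv Adv Conj Conj Conj Prep Conj Prep Conj.
Rule-by-rule: rule 1 ✓; rule 2 ✓; rule 3 ✓; rule 4 ✓.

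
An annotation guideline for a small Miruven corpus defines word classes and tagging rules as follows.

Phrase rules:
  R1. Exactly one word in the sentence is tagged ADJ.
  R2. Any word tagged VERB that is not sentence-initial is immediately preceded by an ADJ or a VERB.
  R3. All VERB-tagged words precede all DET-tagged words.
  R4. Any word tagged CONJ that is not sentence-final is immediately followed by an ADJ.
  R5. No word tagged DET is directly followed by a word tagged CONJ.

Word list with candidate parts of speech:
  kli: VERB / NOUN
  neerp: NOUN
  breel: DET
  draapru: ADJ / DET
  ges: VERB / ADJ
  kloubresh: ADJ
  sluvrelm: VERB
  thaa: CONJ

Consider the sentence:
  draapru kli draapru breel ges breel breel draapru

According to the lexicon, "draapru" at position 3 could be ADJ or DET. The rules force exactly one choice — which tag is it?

DET

Candidates per position — 1:draapru {ADJ,DET}; 2:kli {VERB,NOUN}; 3:draapru {ADJ,DET}; 4:breel {DET}; 5:ges {VERB,ADJ}; 6:breel {DET}; 7:breel {DET}; 8:draapru {ADJ,DET}.
If word 5 were VERB, no tagging could satisfy rule 2; so word 5 is ADJ.
If word 8 were ADJ, no tagging could satisfy rule 1; so word 8 is DET.
If word 1 were ADJ, no tagging could satisfy rule 1; so word 1 is DET.
If word 2 were VERB, no tagging could satisfy rule 2; so word 2 is NOUN.
If word 3 were ADJ, no tagging could satisfy rule 1; so word 3 is DET.
That leaves exactly one tagging: DET NOUN DET DET ADJ DET DET DET.
Rule-by-rule: rule 1 holds; rule 2 holds; rule 3 holds; rule 4 holds; rule 5 holds.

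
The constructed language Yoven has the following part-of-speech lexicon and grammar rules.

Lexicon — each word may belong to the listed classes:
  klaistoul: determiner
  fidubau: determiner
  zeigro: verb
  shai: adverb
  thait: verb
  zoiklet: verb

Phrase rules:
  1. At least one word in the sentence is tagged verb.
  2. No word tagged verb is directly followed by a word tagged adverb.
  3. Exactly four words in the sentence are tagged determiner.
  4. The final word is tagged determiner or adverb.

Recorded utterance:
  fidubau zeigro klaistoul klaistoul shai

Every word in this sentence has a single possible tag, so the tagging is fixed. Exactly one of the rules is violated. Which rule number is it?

Fixed tagging: determiner verb determiner determiner adverb.
Checking each rule: R1 ✓, R2 ✓, R3 ✗, R4 ✓.
Only rule 3 fails.

3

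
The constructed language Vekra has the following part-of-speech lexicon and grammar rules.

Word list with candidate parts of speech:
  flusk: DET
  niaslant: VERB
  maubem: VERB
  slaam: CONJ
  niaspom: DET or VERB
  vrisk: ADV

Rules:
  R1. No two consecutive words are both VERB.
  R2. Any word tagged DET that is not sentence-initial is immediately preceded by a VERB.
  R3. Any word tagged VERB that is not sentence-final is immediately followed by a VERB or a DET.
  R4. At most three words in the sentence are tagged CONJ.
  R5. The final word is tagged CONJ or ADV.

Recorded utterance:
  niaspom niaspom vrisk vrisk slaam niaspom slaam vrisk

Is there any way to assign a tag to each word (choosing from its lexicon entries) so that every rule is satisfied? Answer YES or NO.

NO

Candidates per position — 1:niaspom {DET,VERB}; 2:niaspom {DET,VERB}; 3:vrisk {ADV}; 4:vrisk {ADV}; 5:slaam {CONJ}; 6:niaspom {DET,VERB}; 7:slaam {CONJ}; 8:vrisk {ADV}.
Every candidate sequence violates at least one rule; no consistent tagging exists.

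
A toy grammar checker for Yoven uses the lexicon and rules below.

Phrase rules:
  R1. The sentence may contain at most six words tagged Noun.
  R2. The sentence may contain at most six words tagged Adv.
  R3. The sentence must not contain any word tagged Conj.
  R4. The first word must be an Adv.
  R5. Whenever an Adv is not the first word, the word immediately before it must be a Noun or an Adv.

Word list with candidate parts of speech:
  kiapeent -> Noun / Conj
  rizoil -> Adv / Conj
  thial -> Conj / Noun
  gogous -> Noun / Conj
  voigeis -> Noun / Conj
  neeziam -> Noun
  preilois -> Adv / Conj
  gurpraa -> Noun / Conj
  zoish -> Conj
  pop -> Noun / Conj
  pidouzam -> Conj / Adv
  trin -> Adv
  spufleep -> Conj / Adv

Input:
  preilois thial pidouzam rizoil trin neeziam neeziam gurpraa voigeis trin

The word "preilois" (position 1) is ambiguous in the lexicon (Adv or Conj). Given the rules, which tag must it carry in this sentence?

Adv

Candidates per position — 1:preilois {Adv,Conj}; 2:thial {Conj,Noun}; 3:pidouzam {Conj,Adv}; 4:rizoil {Adv,Conj}; 5:trin {Adv}; 6:neeziam {Noun}; 7:neeziam {Noun}; 8:gurpraa {Noun,Conj}; 9:voigeis {Noun,Conj}; 10:trin {Adv}.
Position 1: tagging it Conj would leave rule 3 unsatisfiable, so it must be Adv.
Position 2: tagging it Conj would leave rule 3 unsatisfiable, so it must be Noun.
Position 3: tagging it Conj would leave rule 3 unsatisfiable, so it must be Adv.
Position 4: tagging it Conj would leave rule 3 unsatisfiable, so it must be Adv.
Position 8: tagging it Conj would leave rule 3 unsatisfiable, so it must be Noun.
Position 9: tagging it Conj would leave rule 3 unsatisfiable, so it must be Noun.
The only consistent sequence is: Adv Noun Adv Adv Adv Noun Noun Noun Noun Adv.
Verifying each rule — rule 1 holds; rule 2 holds; rule 3 holds; rule 4 holds; rule 5 holds.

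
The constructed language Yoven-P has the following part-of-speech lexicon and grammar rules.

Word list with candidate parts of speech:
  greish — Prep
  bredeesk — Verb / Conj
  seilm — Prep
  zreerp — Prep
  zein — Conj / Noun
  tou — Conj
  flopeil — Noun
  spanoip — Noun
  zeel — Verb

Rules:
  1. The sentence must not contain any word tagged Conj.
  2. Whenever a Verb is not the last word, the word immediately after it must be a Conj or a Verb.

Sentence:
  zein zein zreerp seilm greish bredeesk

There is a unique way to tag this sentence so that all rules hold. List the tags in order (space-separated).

Candidates per position — 1:zein {Conj,Noun}; 2:zein {Conj,Noun}; 3:zreerp {Prep}; 4:seilm {Prep}; 5:greish {Prep}; 6:bredeesk {Verb,Conj}.
At position 1, choosing Conj makes rule 1 impossible to satisfy; hence Noun.
At position 2, choosing Conj makes rule 1 impossible to satisfy; hence Noun.
At position 6, choosing Conj makes rule 1 impossible to satisfy; hence Verb.
That leaves exactly one tagging: Noun Noun Prep Prep Prep Verb.
Rule-by-rule: rule 1 holds; rule 2 holds.

Noun Noun Prep Prep Prep Verb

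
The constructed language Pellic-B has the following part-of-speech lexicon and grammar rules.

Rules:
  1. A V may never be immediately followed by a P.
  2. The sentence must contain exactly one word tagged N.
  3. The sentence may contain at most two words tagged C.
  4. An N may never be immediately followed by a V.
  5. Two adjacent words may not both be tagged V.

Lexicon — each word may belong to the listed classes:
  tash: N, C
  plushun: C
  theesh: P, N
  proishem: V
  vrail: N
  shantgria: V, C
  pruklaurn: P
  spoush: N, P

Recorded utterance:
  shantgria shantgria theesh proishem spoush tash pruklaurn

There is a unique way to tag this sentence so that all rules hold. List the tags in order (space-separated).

Candidates per position — 1:shantgria {V,C}; 2:shantgria {V,C}; 3:theesh {P,N}; 4:proishem {V}; 5:spoush {N,P}; 6:tash {N,C}; 7:pruklaurn {P}.
Word 3 cannot be N — rule 4 would then fail for every completion. It is P.
Word 5 cannot be P — rule 1 would then fail for every completion. It is N.
Word 6 cannot be N — rule 2 would then fail for every completion. It is C.
Word 2 cannot be V — rule 1 would then fail for every completion. It is C.
Word 1 cannot be C — rule 3 would then fail for every completion. It is V.
That leaves exactly one tagging: V C P V N C P.
Verifying each rule — rule 1 satisfied; rule 2 satisfied; rule 3 satisfied; rule 4 satisfied; rule 5 satisfied.

V C P V N C P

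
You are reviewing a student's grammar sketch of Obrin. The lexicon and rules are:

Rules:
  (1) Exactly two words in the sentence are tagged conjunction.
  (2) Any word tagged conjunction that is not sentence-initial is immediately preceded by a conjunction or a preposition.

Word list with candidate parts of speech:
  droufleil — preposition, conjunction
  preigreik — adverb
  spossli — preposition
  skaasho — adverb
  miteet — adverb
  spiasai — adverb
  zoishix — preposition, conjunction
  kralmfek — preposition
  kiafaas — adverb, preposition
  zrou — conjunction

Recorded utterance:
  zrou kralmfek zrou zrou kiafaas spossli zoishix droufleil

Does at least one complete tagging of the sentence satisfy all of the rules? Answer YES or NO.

Candidates per position — 1:zrou {conjunction}; 2:kralmfek {preposition}; 3:zrou {conjunction}; 4:zrou {conjunction}; 5:kiafaas {adverb,preposition}; 6:spossli {preposition}; 7:zoishix {preposition,conjunction}; 8:droufleil {preposition,conjunction}.
Rule 1 cannot be satisfied by any choice of tags from the lexicon.
So there is no consistent tagging.

NO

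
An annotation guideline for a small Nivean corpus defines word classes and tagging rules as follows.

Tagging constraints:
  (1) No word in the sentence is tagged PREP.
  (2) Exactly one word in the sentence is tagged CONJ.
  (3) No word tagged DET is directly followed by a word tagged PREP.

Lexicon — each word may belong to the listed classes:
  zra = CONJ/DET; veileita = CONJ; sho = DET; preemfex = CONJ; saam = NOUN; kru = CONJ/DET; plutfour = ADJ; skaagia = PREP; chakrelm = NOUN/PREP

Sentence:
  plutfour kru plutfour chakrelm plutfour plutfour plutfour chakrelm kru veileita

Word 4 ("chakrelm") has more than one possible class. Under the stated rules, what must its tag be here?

Candidates per position — 1:plutfour {ADJ}; 2:kru {CONJ,DET}; 3:plutfour {ADJ}; 4:chakrelm {NOUN,PREP}; 5:plutfour {ADJ}; 6:plutfour {ADJ}; 7:plutfour {ADJ}; 8:chakrelm {NOUN,PREP}; 9:kru {CONJ,DET}; 10:veileita {CONJ}.
Word 2 cannot be CONJ — rule 2 would then fail for every completion. It is DET.
Word 4 cannot be PREP — rule 1 would then fail for every completion. It is NOUN.
Word 8 cannot be PREP — rule 1 would then fail for every completion. It is NOUN.
Word 9 cannot be CONJ — rule 2 would then fail for every completion. It is DET.
That leaves exactly one tagging: ADJ DET ADJ NOUN ADJ ADJ ADJ NOUN DET CONJ.
Checking: rule 1 ok; rule 2 ok; rule 3 ok.

NOUN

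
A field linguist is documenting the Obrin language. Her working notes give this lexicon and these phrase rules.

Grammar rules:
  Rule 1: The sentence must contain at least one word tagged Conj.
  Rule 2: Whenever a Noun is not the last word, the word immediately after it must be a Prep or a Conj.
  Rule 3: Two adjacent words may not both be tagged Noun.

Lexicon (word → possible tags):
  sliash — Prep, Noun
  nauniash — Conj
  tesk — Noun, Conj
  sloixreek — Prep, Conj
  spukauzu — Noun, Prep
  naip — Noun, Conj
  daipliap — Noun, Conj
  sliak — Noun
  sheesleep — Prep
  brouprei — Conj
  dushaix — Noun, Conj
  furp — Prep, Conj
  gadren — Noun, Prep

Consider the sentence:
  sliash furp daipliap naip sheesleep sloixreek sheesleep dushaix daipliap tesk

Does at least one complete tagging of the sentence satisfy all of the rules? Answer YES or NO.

YES

Candidates per position — 1:sliash {Prep,Noun}; 2:furp {Prep,Conj}; 3:daipliap {Noun,Conj}; 4:naip {Noun,Conj}; 5:sheesleep {Prep}; 6:sloixreek {Prep,Conj}; 7:sheesleep {Prep}; 8:dushaix {Noun,Conj}; 9:daipliap {Noun,Conj}; 10:tesk {Noun,Conj}.
One satisfying assignment: Prep Prep Noun Conj Prep Prep Prep Noun Conj Conj.
Check: rule 1 holds; rule 2 holds; rule 3 holds.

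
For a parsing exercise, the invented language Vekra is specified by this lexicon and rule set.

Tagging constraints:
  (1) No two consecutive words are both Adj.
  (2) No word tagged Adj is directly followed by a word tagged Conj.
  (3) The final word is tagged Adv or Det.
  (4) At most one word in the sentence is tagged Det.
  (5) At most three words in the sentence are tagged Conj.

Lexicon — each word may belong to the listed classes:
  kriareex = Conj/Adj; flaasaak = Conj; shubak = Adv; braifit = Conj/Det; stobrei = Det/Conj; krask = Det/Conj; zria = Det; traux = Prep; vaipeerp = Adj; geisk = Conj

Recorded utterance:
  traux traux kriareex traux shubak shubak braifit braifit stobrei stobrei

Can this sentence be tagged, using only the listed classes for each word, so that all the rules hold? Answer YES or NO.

Candidates per position — 1:traux {Prep}; 2:traux {Prep}; 3:kriareex {Conj,Adj}; 4:traux {Prep}; 5:shubak {Adv}; 6:shubak {Adv}; 7:braifit {Conj,Det}; 8:braifit {Conj,Det}; 9:stobrei {Det,Conj}; 10:stobrei {Det,Conj}.
One satisfying assignment: Prep Prep Adj Prep Adv Adv Conj Conj Conj Det.
Check: rule 1 holds; rule 2 holds; rule 3 holds; rule 4 holds; rule 5 holds.

YES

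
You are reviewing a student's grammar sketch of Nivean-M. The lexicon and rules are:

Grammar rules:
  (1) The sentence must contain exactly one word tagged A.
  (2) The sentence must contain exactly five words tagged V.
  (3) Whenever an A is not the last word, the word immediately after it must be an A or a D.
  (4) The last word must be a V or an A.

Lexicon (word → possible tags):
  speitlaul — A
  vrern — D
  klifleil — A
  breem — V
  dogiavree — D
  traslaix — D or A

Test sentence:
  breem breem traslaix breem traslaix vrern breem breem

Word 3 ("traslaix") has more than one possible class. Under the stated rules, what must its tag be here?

Candidates per position — 1:breem {V}; 2:breem {V}; 3:traslaix {D,A}; 4:breem {V}; 5:traslaix {D,A}; 6:vrern {D}; 7:breem {V}; 8:breem {V}.
Word 3 cannot be A — rule 3 would then fail for every completion. It is D.
Word 5 cannot be D — rule 1 would then fail for every completion. It is A.
The unique satisfying tagging is: V V D V A D V V.
Rule-by-rule: rule 1 satisfied; rule 2 satisfied; rule 3 satisfied; rule 4 satisfied.

D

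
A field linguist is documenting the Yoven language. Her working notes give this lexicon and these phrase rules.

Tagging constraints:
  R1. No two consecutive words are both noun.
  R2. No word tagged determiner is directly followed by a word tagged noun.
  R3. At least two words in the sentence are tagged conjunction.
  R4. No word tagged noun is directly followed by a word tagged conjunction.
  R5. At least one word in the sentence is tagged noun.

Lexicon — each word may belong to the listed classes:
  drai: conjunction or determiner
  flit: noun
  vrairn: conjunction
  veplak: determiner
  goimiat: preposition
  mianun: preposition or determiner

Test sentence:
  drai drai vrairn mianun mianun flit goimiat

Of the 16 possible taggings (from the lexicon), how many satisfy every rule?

6

Candidates per position — 1:drai {conjunction,determiner}; 2:drai {conjunction,determiner}; 3:vrairn {conjunction}; 4:mianun {preposition,determiner}; 5:mianun {preposition,determiner}; 6:flit {noun}; 7:goimiat {preposition}.
There are 16 candidate sequences in total.
Checking each against the rules leaves 6 sequences.
Count = 6.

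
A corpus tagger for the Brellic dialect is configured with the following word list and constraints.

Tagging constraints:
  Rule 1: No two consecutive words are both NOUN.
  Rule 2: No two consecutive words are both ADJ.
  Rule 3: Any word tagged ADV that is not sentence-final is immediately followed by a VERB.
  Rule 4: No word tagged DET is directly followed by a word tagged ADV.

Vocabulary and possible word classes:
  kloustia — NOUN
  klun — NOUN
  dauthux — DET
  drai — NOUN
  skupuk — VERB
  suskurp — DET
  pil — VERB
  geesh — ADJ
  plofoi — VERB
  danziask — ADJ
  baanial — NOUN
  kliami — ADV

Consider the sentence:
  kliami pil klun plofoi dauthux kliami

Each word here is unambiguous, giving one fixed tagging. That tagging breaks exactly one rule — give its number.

Fixed tagging: ADV VERB NOUN VERB DET ADV.
Applying the rules: R1 holds, R2 holds, R3 holds, R4 violated.
Only rule 4 fails.

4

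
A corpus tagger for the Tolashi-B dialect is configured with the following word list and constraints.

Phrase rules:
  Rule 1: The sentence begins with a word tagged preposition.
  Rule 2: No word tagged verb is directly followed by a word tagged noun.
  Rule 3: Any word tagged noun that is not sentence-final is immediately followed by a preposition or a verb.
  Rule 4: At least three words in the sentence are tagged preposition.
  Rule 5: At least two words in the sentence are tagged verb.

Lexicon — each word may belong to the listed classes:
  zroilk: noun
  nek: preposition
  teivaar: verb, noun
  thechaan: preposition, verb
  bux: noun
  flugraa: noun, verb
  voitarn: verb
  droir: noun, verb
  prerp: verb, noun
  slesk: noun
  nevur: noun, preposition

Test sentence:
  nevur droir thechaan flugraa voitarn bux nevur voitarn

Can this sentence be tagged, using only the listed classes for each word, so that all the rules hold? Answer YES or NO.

Candidates per position — 1:nevur {noun,preposition}; 2:droir {noun,verb}; 3:thechaan {preposition,verb}; 4:flugraa {noun,verb}; 5:voitarn {verb}; 6:bux {noun}; 7:nevur {noun,preposition}; 8:voitarn {verb}.
Rule 2 cannot be satisfied by any choice of tags from the lexicon.
So there is no consistent tagging.

NO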